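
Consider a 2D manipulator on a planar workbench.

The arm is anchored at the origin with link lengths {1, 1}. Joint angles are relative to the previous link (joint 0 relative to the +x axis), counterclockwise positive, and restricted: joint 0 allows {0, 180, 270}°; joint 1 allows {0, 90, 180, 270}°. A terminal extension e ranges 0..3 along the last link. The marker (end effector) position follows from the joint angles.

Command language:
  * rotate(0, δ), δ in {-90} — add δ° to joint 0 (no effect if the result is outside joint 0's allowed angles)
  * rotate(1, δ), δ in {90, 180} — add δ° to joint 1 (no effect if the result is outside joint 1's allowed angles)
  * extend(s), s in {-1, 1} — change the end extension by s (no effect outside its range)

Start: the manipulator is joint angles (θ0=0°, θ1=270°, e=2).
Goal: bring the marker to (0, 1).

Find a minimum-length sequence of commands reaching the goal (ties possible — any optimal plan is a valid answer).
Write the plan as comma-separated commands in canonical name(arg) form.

initial: joint angles (θ0=0°, θ1=270°, e=2)
[1] after rotate(1, 180): joint angles (θ0=0°, θ1=90°, e=2)
[2] after rotate(1, 90): joint angles (θ0=0°, θ1=180°, e=2)
[3] after extend(-1): joint angles (θ0=0°, θ1=180°, e=1)
[4] after rotate(0, -90): joint angles (θ0=270°, θ1=180°, e=1)
minimal: 4 command(s), checked below 4.

rotate(1, 180), rotate(1, 90), extend(-1), rotate(0, -90)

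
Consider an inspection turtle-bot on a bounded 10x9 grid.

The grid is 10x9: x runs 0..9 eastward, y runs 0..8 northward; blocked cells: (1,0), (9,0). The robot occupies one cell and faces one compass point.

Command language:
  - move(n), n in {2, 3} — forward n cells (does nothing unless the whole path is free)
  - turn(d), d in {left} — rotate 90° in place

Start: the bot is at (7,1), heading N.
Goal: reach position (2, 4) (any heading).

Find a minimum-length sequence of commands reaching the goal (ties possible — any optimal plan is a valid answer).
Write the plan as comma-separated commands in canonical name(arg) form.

initial: at (7,1), heading N
1. move(3) → at (7,4), heading N
2. turn(left) → at (7,4), heading W
3. move(2) → at (5,4), heading W
4. move(3) → at (2,4), heading W
no 3-step plan works, so 4 is optimal.

move(3), turn(left), move(2), move(3)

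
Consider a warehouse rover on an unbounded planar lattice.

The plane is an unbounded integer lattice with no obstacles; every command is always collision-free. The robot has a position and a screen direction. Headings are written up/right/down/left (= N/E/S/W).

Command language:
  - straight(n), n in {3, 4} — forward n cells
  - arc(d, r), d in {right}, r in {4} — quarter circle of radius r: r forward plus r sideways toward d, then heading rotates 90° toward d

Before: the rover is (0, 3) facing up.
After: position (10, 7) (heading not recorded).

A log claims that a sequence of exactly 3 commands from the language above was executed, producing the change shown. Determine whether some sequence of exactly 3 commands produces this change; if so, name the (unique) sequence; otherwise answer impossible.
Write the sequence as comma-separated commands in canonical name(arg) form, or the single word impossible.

arc(right, 4), straight(3), straight(3)

key: order matters: swapping arc(right, 4) and straight(3) lands elsewhere
t0: (0, 3) facing up
[1] after arc(right, 4): (4, 7) facing right
[2] after straight(3): (7, 7) facing right
[3] after straight(3): (10, 7) facing right
uniquely the one of 27 3-step routes that fits.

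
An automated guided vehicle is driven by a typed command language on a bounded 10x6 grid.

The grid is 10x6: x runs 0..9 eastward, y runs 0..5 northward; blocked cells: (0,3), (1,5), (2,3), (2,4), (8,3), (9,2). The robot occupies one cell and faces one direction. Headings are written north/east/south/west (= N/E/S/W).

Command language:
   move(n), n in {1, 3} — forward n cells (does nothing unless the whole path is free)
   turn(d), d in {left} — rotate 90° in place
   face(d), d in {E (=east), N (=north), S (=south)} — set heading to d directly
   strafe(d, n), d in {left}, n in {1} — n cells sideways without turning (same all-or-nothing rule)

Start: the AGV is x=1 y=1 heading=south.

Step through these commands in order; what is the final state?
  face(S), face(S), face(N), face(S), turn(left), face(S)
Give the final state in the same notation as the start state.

t0: x=1 y=1 heading=south
1. face(S) → x=1 y=1 heading=south
2. face(S) → x=1 y=1 heading=south
3. face(N) → x=1 y=1 heading=north
4. face(S) → x=1 y=1 heading=south
5. turn(left) → x=1 y=1 heading=east
6. face(S) → x=1 y=1 heading=south

x=1 y=1 heading=south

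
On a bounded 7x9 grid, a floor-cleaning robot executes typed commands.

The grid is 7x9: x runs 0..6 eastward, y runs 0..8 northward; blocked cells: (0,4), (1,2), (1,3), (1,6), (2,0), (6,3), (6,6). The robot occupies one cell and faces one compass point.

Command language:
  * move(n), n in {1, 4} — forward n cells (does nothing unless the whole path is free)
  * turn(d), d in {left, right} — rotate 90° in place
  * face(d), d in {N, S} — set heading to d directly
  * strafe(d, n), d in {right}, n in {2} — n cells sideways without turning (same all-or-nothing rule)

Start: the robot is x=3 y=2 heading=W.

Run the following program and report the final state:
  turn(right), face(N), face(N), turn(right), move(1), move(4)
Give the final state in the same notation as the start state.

t0: x=3 y=2 heading=W
t=1 turn(right) ⇒ x=3 y=2 heading=N
t=2 face(N) ⇒ x=3 y=2 heading=N
t=3 face(N) ⇒ x=3 y=2 heading=N
t=4 turn(right) ⇒ x=3 y=2 heading=E
t=5 move(1) ⇒ x=4 y=2 heading=E
t=6 move(4) ⇒ x=4 y=2 heading=E

x=4 y=2 heading=E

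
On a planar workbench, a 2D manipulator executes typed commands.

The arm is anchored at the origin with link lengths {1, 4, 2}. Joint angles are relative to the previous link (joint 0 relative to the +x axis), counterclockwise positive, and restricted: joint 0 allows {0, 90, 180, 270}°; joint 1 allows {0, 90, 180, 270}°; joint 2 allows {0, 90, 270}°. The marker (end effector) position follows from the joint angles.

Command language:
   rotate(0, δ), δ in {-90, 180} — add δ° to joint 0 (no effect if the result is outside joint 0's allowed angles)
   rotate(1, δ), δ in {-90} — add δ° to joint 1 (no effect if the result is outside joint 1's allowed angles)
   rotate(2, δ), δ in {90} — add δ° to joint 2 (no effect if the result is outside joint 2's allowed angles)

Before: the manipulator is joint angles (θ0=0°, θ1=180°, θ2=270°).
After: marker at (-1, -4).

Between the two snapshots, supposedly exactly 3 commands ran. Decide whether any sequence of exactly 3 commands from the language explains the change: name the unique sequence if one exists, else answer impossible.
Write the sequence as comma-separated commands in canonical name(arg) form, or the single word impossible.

begin: joint angles (θ0=0°, θ1=180°, θ2=270°)
t=1 rotate(1, -90) ⇒ joint angles (θ0=0°, θ1=90°, θ2=270°)
t=2 rotate(1, -90) ⇒ joint angles (θ0=0°, θ1=0°, θ2=270°)
t=3 rotate(1, -90) ⇒ joint angles (θ0=0°, θ1=270°, θ2=270°)
uniquely the one of 64 3-step routes that fits.

rotate(1, -90), rotate(1, -90), rotate(1, -90)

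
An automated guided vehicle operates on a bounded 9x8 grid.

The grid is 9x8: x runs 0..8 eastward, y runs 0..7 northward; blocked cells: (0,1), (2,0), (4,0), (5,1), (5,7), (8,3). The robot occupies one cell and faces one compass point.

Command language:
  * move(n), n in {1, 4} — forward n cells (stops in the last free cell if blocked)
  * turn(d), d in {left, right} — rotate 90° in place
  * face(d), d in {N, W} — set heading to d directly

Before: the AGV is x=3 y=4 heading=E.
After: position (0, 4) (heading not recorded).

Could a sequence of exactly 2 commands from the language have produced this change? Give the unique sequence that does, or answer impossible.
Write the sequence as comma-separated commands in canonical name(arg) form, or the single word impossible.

key: move(4) runs into the grid edge before its full distance
t0: x=3 y=4 heading=E
[1] after face(W): x=3 y=4 heading=W
[2] after move(4): x=0 y=4 heading=W
all 36 alternatives checked — unique.

face(W), move(4)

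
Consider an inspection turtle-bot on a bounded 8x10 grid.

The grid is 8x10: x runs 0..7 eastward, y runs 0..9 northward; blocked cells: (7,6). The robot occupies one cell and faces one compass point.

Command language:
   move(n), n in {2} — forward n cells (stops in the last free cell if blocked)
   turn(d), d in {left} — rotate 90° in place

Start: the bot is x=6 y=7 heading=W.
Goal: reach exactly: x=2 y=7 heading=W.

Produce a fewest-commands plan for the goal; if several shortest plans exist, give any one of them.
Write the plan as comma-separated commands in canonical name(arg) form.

move(2), move(2)

begin: x=6 y=7 heading=W
t=1 move(2) ⇒ x=4 y=7 heading=W
t=2 move(2) ⇒ x=2 y=7 heading=W
nothing shorter than 2 reaches the goal.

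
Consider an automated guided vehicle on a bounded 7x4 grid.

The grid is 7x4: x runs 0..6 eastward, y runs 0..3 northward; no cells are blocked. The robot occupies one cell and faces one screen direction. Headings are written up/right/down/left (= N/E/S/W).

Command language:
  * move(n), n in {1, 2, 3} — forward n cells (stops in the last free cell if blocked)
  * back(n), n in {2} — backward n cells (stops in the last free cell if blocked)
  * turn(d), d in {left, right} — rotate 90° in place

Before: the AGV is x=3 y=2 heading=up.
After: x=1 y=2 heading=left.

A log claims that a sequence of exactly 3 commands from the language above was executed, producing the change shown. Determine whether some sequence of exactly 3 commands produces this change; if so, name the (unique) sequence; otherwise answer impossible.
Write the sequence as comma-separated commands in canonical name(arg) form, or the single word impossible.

turn(left), move(1), move(1)

key: position moved to (1,2) AND the heading swung to W — translation plus rotation needed
start: x=3 y=2 heading=up
step 1 (turn(left)): x=3 y=2 heading=left
step 2 (move(1)): x=2 y=2 heading=left
step 3 (move(1)): x=1 y=2 heading=left
no other 3-command option fits: unique.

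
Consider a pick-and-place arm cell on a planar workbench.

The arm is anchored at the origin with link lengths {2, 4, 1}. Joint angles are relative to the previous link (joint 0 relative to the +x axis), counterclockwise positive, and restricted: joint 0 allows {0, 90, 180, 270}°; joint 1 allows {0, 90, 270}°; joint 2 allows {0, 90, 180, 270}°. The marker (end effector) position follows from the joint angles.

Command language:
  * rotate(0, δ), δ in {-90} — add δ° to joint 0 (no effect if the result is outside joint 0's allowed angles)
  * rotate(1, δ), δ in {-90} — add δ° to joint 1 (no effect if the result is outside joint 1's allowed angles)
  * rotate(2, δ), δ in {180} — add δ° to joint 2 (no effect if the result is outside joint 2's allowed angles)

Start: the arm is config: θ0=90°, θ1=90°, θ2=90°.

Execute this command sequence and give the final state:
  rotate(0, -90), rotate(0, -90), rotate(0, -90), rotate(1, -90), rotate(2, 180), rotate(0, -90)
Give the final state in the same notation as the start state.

config: θ0=90°, θ1=0°, θ2=270°

t0: config: θ0=90°, θ1=90°, θ2=90°
t=1 rotate(0, -90) ⇒ config: θ0=0°, θ1=90°, θ2=90°
t=2 rotate(0, -90) ⇒ config: θ0=270°, θ1=90°, θ2=90°
t=3 rotate(0, -90) ⇒ config: θ0=180°, θ1=90°, θ2=90°
t=4 rotate(1, -90) ⇒ config: θ0=180°, θ1=0°, θ2=90°
t=5 rotate(2, 180) ⇒ config: θ0=180°, θ1=0°, θ2=270°
t=6 rotate(0, -90) ⇒ config: θ0=90°, θ1=0°, θ2=270°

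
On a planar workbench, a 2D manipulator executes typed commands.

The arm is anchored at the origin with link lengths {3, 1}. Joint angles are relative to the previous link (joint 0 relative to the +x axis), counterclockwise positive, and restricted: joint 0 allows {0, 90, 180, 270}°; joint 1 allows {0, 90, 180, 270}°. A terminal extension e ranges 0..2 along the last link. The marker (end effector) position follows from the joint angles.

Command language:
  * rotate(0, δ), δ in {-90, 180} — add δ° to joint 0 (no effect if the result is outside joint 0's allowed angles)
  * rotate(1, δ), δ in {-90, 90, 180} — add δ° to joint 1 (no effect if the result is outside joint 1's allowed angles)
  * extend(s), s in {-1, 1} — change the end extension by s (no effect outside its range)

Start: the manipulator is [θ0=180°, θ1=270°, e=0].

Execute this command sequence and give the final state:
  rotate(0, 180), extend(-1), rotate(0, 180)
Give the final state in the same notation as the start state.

[θ0=180°, θ1=270°, e=0]

from: [θ0=180°, θ1=270°, e=0]
[1] after rotate(0, 180): [θ0=0°, θ1=270°, e=0]
[2] after extend(-1): [θ0=0°, θ1=270°, e=0]
[3] after rotate(0, 180): [θ0=180°, θ1=270°, e=0]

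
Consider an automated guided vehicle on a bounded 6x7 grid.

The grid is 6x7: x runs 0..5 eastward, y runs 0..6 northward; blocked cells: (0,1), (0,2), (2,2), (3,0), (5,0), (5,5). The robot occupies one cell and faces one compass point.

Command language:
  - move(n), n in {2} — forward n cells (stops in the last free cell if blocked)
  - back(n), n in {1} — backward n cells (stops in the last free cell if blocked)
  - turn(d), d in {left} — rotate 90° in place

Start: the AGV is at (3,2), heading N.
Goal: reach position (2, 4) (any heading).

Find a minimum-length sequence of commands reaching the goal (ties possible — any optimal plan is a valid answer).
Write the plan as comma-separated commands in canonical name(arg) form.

move(2), turn(left), move(2), back(1)

begin: at (3,2), heading N
t=1 move(2) ⇒ at (3,4), heading N
t=2 turn(left) ⇒ at (3,4), heading W
t=3 move(2) ⇒ at (1,4), heading W
t=4 back(1) ⇒ at (2,4), heading W
minimal: 4 command(s), checked below 4.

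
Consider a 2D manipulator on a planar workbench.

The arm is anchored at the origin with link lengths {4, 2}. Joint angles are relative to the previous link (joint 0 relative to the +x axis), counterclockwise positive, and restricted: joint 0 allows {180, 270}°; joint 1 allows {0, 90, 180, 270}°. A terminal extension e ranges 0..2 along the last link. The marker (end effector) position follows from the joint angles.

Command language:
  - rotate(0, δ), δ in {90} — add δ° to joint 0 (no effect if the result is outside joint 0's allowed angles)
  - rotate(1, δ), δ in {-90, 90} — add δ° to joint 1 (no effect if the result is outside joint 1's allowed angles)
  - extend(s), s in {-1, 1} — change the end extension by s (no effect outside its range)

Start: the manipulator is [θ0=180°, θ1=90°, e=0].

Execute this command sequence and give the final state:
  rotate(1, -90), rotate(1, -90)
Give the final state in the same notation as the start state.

[θ0=180°, θ1=270°, e=0]

start: [θ0=180°, θ1=90°, e=0]
[1] after rotate(1, -90): [θ0=180°, θ1=0°, e=0]
[2] after rotate(1, -90): [θ0=180°, θ1=270°, e=0]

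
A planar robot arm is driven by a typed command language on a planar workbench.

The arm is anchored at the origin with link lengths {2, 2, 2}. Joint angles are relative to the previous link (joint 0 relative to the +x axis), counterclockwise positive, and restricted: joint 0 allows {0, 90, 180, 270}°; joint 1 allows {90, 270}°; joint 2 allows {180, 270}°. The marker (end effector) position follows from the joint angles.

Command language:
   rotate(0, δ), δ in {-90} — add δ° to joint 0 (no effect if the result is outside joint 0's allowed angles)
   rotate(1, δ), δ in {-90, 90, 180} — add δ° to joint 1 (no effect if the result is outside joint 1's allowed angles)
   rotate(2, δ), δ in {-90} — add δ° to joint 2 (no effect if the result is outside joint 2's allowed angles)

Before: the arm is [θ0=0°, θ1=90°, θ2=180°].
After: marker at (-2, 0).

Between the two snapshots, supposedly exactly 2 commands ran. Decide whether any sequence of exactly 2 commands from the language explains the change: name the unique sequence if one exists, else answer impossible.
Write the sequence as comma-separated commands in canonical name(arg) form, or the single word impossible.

t0: [θ0=0°, θ1=90°, θ2=180°]
t=1 rotate(0, -90) ⇒ [θ0=270°, θ1=90°, θ2=180°]
t=2 rotate(0, -90) ⇒ [θ0=180°, θ1=90°, θ2=180°]
no other 2-command option fits: unique.

rotate(0, -90), rotate(0, -90)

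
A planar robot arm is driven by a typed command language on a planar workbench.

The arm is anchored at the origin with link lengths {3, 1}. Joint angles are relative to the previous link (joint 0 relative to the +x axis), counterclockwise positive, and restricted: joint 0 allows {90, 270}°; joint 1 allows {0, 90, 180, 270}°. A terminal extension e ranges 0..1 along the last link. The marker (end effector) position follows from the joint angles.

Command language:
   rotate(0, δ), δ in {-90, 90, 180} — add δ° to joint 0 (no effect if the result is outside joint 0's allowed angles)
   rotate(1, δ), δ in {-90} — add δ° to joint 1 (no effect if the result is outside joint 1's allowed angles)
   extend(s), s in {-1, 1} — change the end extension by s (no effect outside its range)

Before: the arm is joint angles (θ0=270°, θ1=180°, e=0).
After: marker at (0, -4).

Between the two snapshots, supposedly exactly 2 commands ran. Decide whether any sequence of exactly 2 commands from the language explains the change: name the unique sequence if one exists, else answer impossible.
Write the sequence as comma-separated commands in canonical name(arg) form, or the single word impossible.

rotate(1, -90), rotate(1, -90)

start: joint angles (θ0=270°, θ1=180°, e=0)
[1] after rotate(1, -90): joint angles (θ0=270°, θ1=90°, e=0)
[2] after rotate(1, -90): joint angles (θ0=270°, θ1=0°, e=0)
no rival 2-sequence matches.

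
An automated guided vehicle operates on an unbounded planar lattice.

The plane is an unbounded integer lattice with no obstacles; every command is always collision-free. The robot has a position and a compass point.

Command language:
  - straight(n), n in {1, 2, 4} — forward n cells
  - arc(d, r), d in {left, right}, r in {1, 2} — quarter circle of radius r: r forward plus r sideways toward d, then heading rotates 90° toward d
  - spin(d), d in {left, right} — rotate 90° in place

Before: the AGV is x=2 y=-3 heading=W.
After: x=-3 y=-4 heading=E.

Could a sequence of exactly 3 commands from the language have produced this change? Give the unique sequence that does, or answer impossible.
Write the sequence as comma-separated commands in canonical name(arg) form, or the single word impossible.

key: order matters: swapping straight(4) and spin(left) lands elsewhere
begin: x=2 y=-3 heading=W
1. straight(4) → x=-2 y=-3 heading=W
2. arc(left, 1) → x=-3 y=-4 heading=S
3. spin(left) → x=-3 y=-4 heading=E
no rival 3-sequence matches.

straight(4), arc(left, 1), spin(left)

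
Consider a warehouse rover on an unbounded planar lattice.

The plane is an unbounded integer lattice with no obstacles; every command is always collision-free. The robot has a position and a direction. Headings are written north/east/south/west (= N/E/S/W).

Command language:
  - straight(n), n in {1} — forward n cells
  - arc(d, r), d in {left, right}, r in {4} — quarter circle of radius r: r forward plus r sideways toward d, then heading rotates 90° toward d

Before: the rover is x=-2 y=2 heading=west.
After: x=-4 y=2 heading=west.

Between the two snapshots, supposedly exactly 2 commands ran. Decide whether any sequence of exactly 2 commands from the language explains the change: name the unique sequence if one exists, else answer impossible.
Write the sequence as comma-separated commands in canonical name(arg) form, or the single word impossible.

straight(1), straight(1)

key: still facing W at the end — nothing in the sequence rotates
start: x=-2 y=2 heading=west
[1] after straight(1): x=-3 y=2 heading=west
[2] after straight(1): x=-4 y=2 heading=west
all 9 alternatives checked — unique.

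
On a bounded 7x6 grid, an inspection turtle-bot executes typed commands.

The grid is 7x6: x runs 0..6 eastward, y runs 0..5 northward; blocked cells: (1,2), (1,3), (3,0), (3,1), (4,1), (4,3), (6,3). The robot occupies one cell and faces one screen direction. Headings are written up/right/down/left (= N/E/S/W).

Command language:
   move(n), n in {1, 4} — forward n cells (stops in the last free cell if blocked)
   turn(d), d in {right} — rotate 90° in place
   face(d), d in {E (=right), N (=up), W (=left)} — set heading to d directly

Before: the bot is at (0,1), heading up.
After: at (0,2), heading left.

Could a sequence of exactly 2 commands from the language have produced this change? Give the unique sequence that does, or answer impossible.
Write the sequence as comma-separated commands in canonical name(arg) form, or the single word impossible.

key: cell and facing (now W) both changed — the 2 commands mix motion and turning
t0: at (0,1), heading up
t=1 move(1) ⇒ at (0,2), heading up
t=2 face(W) ⇒ at (0,2), heading left
no other 2-command option fits: unique.

move(1), face(W)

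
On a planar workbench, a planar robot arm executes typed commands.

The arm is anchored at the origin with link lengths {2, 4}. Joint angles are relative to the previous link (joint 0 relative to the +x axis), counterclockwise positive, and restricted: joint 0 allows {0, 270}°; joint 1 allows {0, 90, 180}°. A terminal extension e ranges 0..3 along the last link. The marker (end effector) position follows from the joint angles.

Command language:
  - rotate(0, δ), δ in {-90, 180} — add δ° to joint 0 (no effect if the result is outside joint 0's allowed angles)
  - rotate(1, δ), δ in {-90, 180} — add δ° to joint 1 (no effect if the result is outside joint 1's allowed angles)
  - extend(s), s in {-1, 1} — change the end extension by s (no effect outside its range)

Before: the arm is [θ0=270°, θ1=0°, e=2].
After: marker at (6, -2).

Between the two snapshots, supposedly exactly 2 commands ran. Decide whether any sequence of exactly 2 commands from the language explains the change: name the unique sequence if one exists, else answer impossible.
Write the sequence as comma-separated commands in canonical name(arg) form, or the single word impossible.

key: order matters: swapping rotate(1, 180) and rotate(1, -90) lands elsewhere
begin: [θ0=270°, θ1=0°, e=2]
1. rotate(1, 180) → [θ0=270°, θ1=180°, e=2]
2. rotate(1, -90) → [θ0=270°, θ1=90°, e=2]
all 36 alternatives checked — unique.

rotate(1, 180), rotate(1, -90)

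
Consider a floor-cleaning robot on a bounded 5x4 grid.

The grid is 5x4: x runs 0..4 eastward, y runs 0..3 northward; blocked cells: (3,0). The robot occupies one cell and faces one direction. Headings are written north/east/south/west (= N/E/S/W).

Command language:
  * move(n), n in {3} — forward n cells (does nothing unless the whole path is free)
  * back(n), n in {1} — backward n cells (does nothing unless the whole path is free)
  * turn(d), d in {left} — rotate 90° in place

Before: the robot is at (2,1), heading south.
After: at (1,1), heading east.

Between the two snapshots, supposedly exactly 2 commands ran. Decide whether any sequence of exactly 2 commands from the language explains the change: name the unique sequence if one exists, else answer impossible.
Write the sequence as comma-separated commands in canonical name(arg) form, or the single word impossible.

turn(left), back(1)

key: position moved to (1,1) AND the heading swung to E — translation plus rotation needed
initial: at (2,1), heading south
1. turn(left) → at (2,1), heading east
2. back(1) → at (1,1), heading east
all 9 alternatives checked — unique.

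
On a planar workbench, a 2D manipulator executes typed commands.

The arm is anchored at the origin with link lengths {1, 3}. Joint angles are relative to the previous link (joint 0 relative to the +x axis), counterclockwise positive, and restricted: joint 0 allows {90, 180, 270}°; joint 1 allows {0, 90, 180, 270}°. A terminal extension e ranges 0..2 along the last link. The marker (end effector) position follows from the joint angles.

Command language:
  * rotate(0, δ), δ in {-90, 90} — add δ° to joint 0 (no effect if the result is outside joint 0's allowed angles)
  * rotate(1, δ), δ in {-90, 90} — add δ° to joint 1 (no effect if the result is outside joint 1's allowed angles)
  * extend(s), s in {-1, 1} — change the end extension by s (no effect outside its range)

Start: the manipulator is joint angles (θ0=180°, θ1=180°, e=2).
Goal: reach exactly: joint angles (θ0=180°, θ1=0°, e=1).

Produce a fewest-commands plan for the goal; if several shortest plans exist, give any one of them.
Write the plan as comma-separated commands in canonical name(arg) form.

begin: joint angles (θ0=180°, θ1=180°, e=2)
t=1 rotate(1, 90) ⇒ joint angles (θ0=180°, θ1=270°, e=2)
t=2 rotate(1, 90) ⇒ joint angles (θ0=180°, θ1=0°, e=2)
t=3 extend(-1) ⇒ joint angles (θ0=180°, θ1=0°, e=1)
shorter routes all fall short; 3 is best.

rotate(1, 90), rotate(1, 90), extend(-1)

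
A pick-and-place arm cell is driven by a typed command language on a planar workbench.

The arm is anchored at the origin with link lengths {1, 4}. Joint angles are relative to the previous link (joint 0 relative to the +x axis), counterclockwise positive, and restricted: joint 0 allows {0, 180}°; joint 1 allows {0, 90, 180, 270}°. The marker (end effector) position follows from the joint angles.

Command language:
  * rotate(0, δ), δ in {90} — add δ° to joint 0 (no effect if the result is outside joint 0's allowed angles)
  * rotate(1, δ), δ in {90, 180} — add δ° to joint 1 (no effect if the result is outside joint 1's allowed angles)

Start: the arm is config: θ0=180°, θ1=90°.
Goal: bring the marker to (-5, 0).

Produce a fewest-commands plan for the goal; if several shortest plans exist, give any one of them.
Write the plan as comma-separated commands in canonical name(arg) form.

t0: config: θ0=180°, θ1=90°
1. rotate(1, 180) → config: θ0=180°, θ1=270°
2. rotate(1, 90) → config: θ0=180°, θ1=0°
no 1-step plan works, so 2 is optimal.

rotate(1, 180), rotate(1, 90)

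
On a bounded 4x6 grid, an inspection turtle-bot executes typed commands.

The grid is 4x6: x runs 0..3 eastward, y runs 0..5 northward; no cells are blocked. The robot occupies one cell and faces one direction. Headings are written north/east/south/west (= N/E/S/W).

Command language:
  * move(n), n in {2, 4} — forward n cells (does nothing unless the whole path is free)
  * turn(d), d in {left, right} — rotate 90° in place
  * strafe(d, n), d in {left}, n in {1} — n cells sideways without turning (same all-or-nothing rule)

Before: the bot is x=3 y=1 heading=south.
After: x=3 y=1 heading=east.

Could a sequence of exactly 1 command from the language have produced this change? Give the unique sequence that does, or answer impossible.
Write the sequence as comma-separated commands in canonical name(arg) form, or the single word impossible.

key: parked at (3,1) the whole time — nothing moves the robot
from: x=3 y=1 heading=south
t=1 turn(left) ⇒ x=3 y=1 heading=east
all 5 alternatives checked — unique.

turn(left)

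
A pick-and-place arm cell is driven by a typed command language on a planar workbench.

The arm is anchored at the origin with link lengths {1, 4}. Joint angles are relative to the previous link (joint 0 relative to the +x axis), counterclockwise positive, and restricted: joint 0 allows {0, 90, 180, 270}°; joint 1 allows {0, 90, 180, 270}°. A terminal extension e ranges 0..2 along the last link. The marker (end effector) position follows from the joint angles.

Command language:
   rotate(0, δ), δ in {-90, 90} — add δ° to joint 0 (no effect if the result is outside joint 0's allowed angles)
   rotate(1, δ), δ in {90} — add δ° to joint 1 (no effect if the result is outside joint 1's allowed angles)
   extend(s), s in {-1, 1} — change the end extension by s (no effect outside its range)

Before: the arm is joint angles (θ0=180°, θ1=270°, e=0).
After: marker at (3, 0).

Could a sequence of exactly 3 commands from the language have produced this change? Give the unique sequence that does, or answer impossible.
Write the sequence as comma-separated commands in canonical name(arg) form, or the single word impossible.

initial: joint angles (θ0=180°, θ1=270°, e=0)
[1] after rotate(1, 90): joint angles (θ0=180°, θ1=0°, e=0)
[2] after rotate(1, 90): joint angles (θ0=180°, θ1=90°, e=0)
[3] after rotate(1, 90): joint angles (θ0=180°, θ1=180°, e=0)
uniquely the one of 125 3-step routes that fits.

rotate(1, 90), rotate(1, 90), rotate(1, 90)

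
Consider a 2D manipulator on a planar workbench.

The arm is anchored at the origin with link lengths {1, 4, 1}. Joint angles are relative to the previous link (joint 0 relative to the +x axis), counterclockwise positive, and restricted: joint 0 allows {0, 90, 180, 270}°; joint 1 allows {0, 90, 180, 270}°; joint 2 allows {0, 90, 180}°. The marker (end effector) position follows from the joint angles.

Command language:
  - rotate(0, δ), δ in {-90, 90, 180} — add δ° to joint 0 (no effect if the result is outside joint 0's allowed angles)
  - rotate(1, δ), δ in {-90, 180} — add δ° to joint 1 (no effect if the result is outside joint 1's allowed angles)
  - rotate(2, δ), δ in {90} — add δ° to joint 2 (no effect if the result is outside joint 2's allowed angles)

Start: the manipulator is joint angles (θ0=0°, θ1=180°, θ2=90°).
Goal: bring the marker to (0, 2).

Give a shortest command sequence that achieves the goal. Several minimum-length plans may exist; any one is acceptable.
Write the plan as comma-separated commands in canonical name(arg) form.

rotate(2, 90), rotate(0, -90)

initial: joint angles (θ0=0°, θ1=180°, θ2=90°)
[1] after rotate(2, 90): joint angles (θ0=0°, θ1=180°, θ2=180°)
[2] after rotate(0, -90): joint angles (θ0=270°, θ1=180°, θ2=180°)
nothing shorter than 2 reaches the goal.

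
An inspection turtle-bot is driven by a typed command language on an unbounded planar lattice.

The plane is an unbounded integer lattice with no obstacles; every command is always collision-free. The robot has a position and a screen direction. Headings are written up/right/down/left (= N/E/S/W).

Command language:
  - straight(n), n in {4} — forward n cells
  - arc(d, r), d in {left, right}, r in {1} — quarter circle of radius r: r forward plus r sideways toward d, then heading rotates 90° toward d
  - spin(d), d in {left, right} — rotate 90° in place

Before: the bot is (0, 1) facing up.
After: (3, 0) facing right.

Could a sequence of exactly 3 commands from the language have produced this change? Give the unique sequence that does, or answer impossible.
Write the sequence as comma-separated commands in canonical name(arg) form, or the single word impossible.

key: running arc(left, 1) before arc(right, 1) would end elsewhere — order is forced
t0: (0, 1) facing up
1. arc(right, 1) → (1, 2) facing right
2. arc(right, 1) → (2, 1) facing down
3. arc(left, 1) → (3, 0) facing right
all 125 alternatives checked — unique.

arc(right, 1), arc(right, 1), arc(left, 1)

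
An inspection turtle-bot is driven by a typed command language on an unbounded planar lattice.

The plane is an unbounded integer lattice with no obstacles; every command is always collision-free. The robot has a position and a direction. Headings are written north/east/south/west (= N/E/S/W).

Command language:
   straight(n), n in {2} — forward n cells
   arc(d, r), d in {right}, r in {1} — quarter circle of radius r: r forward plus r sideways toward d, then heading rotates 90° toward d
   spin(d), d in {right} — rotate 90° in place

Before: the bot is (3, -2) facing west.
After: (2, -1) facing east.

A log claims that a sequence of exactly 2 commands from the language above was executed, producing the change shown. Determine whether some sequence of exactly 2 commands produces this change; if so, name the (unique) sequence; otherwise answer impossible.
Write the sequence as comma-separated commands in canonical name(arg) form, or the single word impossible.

arc(right, 1), spin(right)

key: position moved to (2,-1) AND the heading swung to E — translation plus rotation needed
from: (3, -2) facing west
step 1 (arc(right, 1)): (2, -1) facing north
step 2 (spin(right)): (2, -1) facing east
uniquely the one of 9 2-step routes that fits.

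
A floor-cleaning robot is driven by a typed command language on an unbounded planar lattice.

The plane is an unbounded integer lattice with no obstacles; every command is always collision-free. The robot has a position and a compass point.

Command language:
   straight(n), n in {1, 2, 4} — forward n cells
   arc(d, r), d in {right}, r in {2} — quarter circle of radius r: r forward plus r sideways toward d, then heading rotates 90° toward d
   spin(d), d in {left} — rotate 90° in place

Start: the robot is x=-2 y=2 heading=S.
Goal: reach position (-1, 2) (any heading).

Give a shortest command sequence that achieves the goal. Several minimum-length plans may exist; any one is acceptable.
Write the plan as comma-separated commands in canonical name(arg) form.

spin(left), straight(1)

from: x=-2 y=2 heading=S
step 1 (spin(left)): x=-2 y=2 heading=E
step 2 (straight(1)): x=-1 y=2 heading=E
no 1-step plan works, so 2 is optimal.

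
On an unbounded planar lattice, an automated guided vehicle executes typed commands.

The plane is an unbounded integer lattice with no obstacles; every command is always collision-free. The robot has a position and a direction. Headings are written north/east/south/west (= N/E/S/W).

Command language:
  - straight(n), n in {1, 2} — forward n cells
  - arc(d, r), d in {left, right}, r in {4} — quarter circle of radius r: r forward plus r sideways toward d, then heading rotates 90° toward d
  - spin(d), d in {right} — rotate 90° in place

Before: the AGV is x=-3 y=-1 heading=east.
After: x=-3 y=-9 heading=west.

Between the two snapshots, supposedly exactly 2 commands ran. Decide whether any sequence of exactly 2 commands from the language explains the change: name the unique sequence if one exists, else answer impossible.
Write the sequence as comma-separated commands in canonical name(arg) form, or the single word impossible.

arc(right, 4), arc(right, 4)

key: position moved to (-3,-9) AND the heading swung to W — translation plus rotation needed
begin: x=-3 y=-1 heading=east
t=1 arc(right, 4) ⇒ x=1 y=-5 heading=south
t=2 arc(right, 4) ⇒ x=-3 y=-9 heading=west
no rival 2-sequence matches.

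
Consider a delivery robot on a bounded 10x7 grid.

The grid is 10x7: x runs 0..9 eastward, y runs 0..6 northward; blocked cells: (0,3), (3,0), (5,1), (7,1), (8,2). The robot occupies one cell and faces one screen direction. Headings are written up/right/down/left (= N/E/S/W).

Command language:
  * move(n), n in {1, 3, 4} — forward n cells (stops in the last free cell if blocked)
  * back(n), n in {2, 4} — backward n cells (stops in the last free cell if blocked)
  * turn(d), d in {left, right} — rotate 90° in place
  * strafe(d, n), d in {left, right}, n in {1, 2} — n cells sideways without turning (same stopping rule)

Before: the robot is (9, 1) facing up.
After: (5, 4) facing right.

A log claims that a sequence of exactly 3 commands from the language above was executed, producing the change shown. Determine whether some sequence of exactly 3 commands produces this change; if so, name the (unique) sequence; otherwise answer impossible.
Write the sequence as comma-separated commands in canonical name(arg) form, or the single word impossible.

key: running back(4) before move(3) would end elsewhere — order is forced
initial: (9, 1) facing up
step 1 (move(3)): (9, 4) facing up
step 2 (turn(right)): (9, 4) facing right
step 3 (back(4)): (5, 4) facing right
no other 3-command option fits: unique.

move(3), turn(right), back(4)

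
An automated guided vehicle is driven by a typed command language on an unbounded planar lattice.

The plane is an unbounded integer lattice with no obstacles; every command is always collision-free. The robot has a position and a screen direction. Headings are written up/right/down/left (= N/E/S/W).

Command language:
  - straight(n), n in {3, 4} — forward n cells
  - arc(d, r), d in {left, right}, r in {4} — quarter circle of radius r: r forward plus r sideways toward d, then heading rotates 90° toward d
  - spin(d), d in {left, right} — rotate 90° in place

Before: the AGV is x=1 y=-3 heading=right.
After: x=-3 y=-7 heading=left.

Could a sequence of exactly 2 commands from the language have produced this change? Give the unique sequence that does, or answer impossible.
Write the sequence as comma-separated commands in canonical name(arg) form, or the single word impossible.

spin(right), arc(right, 4)

key: order matters: swapping spin(right) and arc(right, 4) lands elsewhere
begin: x=1 y=-3 heading=right
[1] after spin(right): x=1 y=-3 heading=down
[2] after arc(right, 4): x=-3 y=-7 heading=left
uniquely the one of 36 2-step routes that fits.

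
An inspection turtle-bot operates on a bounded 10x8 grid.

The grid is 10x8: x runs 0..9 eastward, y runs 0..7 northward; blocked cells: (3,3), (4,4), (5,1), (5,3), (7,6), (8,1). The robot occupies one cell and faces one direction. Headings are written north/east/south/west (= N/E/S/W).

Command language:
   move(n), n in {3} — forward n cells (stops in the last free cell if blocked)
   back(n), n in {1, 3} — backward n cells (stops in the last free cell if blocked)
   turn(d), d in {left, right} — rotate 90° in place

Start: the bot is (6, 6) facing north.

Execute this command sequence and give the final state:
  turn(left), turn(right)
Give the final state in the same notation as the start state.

(6, 6) facing north

from: (6, 6) facing north
[1] after turn(left): (6, 6) facing west
[2] after turn(right): (6, 6) facing north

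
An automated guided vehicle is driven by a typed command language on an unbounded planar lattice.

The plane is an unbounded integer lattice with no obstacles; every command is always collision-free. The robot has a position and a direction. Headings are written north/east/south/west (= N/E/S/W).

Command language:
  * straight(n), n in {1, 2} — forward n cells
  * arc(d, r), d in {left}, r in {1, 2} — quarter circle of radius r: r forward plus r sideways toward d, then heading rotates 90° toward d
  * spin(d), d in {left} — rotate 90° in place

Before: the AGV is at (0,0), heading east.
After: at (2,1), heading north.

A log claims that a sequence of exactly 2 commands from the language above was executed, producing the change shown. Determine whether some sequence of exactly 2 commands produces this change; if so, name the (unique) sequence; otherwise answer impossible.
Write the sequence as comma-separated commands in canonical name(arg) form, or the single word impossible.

key: order matters: swapping straight(1) and arc(left, 1) lands elsewhere
t0: at (0,0), heading east
t=1 straight(1) ⇒ at (1,0), heading east
t=2 arc(left, 1) ⇒ at (2,1), heading north
no other 2-command option fits: unique.

straight(1), arc(left, 1)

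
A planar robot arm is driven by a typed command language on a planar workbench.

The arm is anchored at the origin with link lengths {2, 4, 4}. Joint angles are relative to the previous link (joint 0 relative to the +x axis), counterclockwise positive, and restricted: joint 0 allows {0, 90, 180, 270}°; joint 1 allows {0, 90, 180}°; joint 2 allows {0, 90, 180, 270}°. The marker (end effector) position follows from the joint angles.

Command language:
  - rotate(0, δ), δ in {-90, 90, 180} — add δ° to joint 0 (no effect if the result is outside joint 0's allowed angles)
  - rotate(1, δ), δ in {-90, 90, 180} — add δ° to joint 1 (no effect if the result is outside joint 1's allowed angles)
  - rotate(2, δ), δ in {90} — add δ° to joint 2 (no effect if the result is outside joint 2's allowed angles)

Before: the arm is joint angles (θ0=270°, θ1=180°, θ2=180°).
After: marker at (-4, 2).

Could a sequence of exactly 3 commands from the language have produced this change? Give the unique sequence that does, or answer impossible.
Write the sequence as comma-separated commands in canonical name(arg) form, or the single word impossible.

rotate(2, 90), rotate(2, 90), rotate(2, 90)

begin: joint angles (θ0=270°, θ1=180°, θ2=180°)
step 1 (rotate(2, 90)): joint angles (θ0=270°, θ1=180°, θ2=270°)
step 2 (rotate(2, 90)): joint angles (θ0=270°, θ1=180°, θ2=0°)
step 3 (rotate(2, 90)): joint angles (θ0=270°, θ1=180°, θ2=90°)
no rival 3-sequence matches.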